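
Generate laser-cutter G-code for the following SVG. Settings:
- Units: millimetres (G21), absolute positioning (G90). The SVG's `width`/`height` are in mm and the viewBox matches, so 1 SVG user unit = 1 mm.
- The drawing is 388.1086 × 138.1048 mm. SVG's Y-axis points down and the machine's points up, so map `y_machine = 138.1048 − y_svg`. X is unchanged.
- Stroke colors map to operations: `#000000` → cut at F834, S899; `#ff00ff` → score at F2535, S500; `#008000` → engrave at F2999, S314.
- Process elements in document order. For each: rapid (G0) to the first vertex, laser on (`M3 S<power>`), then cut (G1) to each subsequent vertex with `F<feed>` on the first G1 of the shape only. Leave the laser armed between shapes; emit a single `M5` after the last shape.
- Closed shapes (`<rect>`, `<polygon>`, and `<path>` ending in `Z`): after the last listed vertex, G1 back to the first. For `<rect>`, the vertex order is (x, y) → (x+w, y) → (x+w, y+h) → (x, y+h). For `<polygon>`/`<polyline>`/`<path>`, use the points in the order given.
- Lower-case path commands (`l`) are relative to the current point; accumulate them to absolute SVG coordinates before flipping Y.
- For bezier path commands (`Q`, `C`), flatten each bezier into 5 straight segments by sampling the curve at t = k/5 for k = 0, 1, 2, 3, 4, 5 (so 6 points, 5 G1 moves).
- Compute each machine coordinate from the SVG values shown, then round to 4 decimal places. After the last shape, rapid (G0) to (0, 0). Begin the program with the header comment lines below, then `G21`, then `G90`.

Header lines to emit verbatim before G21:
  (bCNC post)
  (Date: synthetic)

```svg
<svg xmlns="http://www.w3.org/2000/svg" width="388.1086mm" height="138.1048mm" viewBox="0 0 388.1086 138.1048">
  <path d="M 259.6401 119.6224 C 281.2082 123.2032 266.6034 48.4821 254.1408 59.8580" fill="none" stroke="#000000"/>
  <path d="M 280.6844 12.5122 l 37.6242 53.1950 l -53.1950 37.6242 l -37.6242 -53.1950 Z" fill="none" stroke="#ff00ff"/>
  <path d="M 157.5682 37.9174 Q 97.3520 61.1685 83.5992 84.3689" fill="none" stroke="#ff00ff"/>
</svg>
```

viewBox `0 0 388.1086 138.1048` with mm width/height → 1 unit = 1 mm. Flip: y_m = 138.1048 − y_svg.

**Shape 1** — `<path>` cubic bezier, stroke `#000000` → cut (S899, F834). Control points (SVG): P0=(259.6401,119.6224), P1=(281.2082,123.2032), P2=(266.6034,48.4821), P3=(254.1408,59.8580); sampled at t=k/5. Machine vertices: (259.6401,18.4824) → (268.5467,24.4150) → (270.6110,41.2488) → (267.6720,61.0928) → (261.5689,76.0559) → (254.1408,78.2468). Open path.

**Shape 2** — `<path>` regular polygon, stroke `#ff00ff` → score (S500, F2535). Machine vertices: (280.6844,125.5926) → (318.3086,72.3976) → (265.1136,34.7734) → (227.4894,87.9684) → (280.6844,125.5926). Closed: final G1 returns to the first vertex.

**Shape 3** — `<path>` quadratic bezier, stroke `#ff00ff` → score (S500, F2535). Control points (SVG): P0=(157.5682,37.9174), P1=(97.3520,61.1685), P2=(83.5992,84.3689); sampled at t=k/5. Machine vertices: (157.5682,100.1874) → (135.3403,90.8890) → (116.8294,81.5946) → (102.0356,72.3043) → (90.9589,63.0181) → (83.5992,53.7359). Open path.

(bCNC post)
(Date: synthetic)
G21
G90
G0 X259.6401 Y18.4824
M3 S899
G1 X268.5467 Y24.4150 F834
G1 X270.6110 Y41.2488
G1 X267.6720 Y61.0928
G1 X261.5689 Y76.0559
G1 X254.1408 Y78.2468
G0 X280.6844 Y125.5926
M3 S500
G1 X318.3086 Y72.3976 F2535
G1 X265.1136 Y34.7734
G1 X227.4894 Y87.9684
G1 X280.6844 Y125.5926
G0 X157.5682 Y100.1874
M3 S500
G1 X135.3403 Y90.8890 F2535
G1 X116.8294 Y81.5946
G1 X102.0356 Y72.3043
G1 X90.9589 Y63.0181
G1 X83.5992 Y53.7359
M5
G0 X0.0000 Y0.0000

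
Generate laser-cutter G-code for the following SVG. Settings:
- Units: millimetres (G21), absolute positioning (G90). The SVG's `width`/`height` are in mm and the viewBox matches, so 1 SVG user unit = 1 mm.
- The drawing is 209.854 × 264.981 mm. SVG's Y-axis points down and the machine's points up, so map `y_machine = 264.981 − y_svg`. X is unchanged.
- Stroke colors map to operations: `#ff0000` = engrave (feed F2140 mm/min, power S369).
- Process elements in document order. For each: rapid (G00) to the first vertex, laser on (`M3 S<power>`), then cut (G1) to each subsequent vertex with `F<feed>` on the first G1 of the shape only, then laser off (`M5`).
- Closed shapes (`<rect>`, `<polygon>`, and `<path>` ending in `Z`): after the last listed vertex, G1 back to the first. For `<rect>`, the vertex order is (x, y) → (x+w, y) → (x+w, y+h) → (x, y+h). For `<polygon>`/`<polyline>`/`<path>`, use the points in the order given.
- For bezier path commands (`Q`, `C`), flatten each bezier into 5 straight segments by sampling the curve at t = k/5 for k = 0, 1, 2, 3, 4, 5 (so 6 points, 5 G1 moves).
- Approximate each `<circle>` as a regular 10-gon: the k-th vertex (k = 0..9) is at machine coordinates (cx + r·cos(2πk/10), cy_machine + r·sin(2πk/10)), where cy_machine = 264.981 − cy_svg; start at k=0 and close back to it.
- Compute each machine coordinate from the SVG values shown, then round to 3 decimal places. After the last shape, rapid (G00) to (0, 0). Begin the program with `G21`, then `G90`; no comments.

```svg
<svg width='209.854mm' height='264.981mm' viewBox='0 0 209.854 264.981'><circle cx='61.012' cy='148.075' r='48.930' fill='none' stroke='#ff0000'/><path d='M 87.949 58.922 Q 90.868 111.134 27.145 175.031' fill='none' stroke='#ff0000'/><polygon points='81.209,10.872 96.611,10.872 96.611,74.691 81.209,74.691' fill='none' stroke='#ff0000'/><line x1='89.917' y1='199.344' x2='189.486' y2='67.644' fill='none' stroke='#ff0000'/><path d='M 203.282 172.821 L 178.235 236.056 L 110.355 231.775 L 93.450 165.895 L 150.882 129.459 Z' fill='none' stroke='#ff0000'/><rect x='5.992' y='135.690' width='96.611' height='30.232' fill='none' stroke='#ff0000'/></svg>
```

1 u = 1 mm; y_m = 264.981 − y.

[1] `<circle>` circle, #ff0000→engrave S369 F2140: (109.942,116.906) → (100.597,145.666) → (76.132,163.441) → (45.892,163.441) → (21.427,145.666) → (12.082,116.906) → (21.427,88.146) → (45.892,70.371) → (76.132,70.371) → (100.597,88.146) → (109.942,116.906) (closed)

[2] `<path>` quadratic bezier, #ff0000→engrave S369 F2140: (87.949,206.059) → (86.451,184.707) → (79.621,162.420) → (67.461,139.198) → (49.969,115.041) → (27.145,89.950)

[3] `<polygon>` rectangle, #ff0000→engrave S369 F2140: (81.209,254.109) → (96.611,254.109) → (96.611,190.290) → (81.209,190.290) → (81.209,254.109) (closed)

[4] `<line>` line segment, #ff0000→engrave S369 F2140: (89.917,65.637) → (189.486,197.337)

[5] `<path>` regular polygon, #ff0000→engrave S369 F2140: (203.282,92.160) → (178.235,28.925) → (110.355,33.206) → (93.450,99.086) → (150.882,135.522) → (203.282,92.160) (closed)

[6] `<rect>` rectangle, #ff0000→engrave S369 F2140: (5.992,129.291) → (102.603,129.291) → (102.603,99.059) → (5.992,99.059) → (5.992,129.291) (closed)

G21
G90
G00 X109.942 Y116.906
M3 S369
G1 X100.597 Y145.666 F2140
G1 X76.132 Y163.441
G1 X45.892 Y163.441
G1 X21.427 Y145.666
G1 X12.082 Y116.906
G1 X21.427 Y88.146
G1 X45.892 Y70.371
G1 X76.132 Y70.371
G1 X100.597 Y88.146
G1 X109.942 Y116.906
M5
G00 X87.949 Y206.059
M3 S369
G1 X86.451 Y184.707 F2140
G1 X79.621 Y162.420
G1 X67.461 Y139.198
G1 X49.969 Y115.041
G1 X27.145 Y89.950
M5
G00 X81.209 Y254.109
M3 S369
G1 X96.611 Y254.109 F2140
G1 X96.611 Y190.290
G1 X81.209 Y190.290
G1 X81.209 Y254.109
M5
G00 X89.917 Y65.637
M3 S369
G1 X189.486 Y197.337 F2140
M5
G00 X203.282 Y92.160
M3 S369
G1 X178.235 Y28.925 F2140
G1 X110.355 Y33.206
G1 X93.450 Y99.086
G1 X150.882 Y135.522
G1 X203.282 Y92.160
M5
G00 X5.992 Y129.291
M3 S369
G1 X102.603 Y129.291 F2140
G1 X102.603 Y99.059
G1 X5.992 Y99.059
G1 X5.992 Y129.291
M5
G00 X0.000 Y0.000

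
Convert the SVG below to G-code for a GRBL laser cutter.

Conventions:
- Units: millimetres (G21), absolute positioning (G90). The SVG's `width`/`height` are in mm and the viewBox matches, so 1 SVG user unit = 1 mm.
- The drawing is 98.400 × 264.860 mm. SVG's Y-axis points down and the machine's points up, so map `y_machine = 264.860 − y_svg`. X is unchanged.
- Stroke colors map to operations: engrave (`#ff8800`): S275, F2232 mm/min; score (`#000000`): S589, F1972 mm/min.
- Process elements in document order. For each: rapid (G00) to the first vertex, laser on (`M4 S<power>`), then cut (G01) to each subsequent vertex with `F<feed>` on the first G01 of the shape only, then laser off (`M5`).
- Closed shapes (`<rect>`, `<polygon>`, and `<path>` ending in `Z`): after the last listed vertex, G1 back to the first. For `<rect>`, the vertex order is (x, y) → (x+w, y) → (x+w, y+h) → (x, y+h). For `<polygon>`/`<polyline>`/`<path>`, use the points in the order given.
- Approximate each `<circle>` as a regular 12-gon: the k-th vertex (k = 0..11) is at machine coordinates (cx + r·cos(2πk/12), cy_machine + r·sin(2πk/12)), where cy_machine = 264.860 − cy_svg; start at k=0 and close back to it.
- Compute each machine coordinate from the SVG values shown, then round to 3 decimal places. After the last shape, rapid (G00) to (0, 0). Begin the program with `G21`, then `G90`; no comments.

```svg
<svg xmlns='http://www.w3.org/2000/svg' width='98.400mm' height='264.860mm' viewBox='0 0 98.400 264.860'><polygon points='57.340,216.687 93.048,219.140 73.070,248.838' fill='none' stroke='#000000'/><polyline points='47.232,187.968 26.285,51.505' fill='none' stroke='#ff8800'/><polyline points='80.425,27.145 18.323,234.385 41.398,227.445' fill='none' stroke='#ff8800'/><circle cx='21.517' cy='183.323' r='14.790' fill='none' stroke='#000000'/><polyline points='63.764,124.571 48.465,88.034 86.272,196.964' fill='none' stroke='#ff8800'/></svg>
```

viewBox `0 0 98.400 264.860` with mm width/height → 1 unit = 1 mm. Flip: y_m = 264.860 − y_svg.

**Shape 1** — `<polygon>` regular polygon, stroke `#000000` → score (S589, F1972). Machine vertices: (57.340,48.173) → (93.048,45.720) → (73.070,16.022) → (57.340,48.173). Closed: final G1 returns to the first vertex.

**Shape 2** — `<polyline>` line segment, stroke `#ff8800` → engrave (S275, F2232). Machine vertices: (47.232,76.892) → (26.285,213.355). Open path.

**Shape 3** — `<polyline>` open polyline, stroke `#ff8800` → engrave (S275, F2232). Machine vertices: (80.425,237.715) → (18.323,30.475) → (41.398,37.415). Open path.

**Shape 4** — `<circle>` circle, stroke `#000000` → score (S589, F1972). Machine vertices: (36.307,81.537) → (34.326,88.932) → (28.912,94.346) → (21.517,96.327) → (14.122,94.346) → (8.708,88.932) → (6.727,81.537) → (8.708,74.142) → (14.122,68.728) → (21.517,66.747) → (28.912,68.728) → (34.326,74.142) → (36.307,81.537). Closed: final G1 returns to the first vertex.

**Shape 5** — `<polyline>` open polyline, stroke `#ff8800` → engrave (S275, F2232). Machine vertices: (63.764,140.289) → (48.465,176.826) → (86.272,67.896). Open path.

G21
G90
G00 X57.340 Y48.173
M4 S589
G01 X93.048 Y45.720 F1972
G01 X73.070 Y16.022
G01 X57.340 Y48.173
M5
G00 X47.232 Y76.892
M4 S275
G01 X26.285 Y213.355 F2232
M5
G00 X80.425 Y237.715
M4 S275
G01 X18.323 Y30.475 F2232
G01 X41.398 Y37.415
M5
G00 X36.307 Y81.537
M4 S589
G01 X34.326 Y88.932 F1972
G01 X28.912 Y94.346
G01 X21.517 Y96.327
G01 X14.122 Y94.346
G01 X8.708 Y88.932
G01 X6.727 Y81.537
G01 X8.708 Y74.142
G01 X14.122 Y68.728
G01 X21.517 Y66.747
G01 X28.912 Y68.728
G01 X34.326 Y74.142
G01 X36.307 Y81.537
M5
G00 X63.764 Y140.289
M4 S275
G01 X48.465 Y176.826 F2232
G01 X86.272 Y67.896
M5
G00 X0.000 Y0.000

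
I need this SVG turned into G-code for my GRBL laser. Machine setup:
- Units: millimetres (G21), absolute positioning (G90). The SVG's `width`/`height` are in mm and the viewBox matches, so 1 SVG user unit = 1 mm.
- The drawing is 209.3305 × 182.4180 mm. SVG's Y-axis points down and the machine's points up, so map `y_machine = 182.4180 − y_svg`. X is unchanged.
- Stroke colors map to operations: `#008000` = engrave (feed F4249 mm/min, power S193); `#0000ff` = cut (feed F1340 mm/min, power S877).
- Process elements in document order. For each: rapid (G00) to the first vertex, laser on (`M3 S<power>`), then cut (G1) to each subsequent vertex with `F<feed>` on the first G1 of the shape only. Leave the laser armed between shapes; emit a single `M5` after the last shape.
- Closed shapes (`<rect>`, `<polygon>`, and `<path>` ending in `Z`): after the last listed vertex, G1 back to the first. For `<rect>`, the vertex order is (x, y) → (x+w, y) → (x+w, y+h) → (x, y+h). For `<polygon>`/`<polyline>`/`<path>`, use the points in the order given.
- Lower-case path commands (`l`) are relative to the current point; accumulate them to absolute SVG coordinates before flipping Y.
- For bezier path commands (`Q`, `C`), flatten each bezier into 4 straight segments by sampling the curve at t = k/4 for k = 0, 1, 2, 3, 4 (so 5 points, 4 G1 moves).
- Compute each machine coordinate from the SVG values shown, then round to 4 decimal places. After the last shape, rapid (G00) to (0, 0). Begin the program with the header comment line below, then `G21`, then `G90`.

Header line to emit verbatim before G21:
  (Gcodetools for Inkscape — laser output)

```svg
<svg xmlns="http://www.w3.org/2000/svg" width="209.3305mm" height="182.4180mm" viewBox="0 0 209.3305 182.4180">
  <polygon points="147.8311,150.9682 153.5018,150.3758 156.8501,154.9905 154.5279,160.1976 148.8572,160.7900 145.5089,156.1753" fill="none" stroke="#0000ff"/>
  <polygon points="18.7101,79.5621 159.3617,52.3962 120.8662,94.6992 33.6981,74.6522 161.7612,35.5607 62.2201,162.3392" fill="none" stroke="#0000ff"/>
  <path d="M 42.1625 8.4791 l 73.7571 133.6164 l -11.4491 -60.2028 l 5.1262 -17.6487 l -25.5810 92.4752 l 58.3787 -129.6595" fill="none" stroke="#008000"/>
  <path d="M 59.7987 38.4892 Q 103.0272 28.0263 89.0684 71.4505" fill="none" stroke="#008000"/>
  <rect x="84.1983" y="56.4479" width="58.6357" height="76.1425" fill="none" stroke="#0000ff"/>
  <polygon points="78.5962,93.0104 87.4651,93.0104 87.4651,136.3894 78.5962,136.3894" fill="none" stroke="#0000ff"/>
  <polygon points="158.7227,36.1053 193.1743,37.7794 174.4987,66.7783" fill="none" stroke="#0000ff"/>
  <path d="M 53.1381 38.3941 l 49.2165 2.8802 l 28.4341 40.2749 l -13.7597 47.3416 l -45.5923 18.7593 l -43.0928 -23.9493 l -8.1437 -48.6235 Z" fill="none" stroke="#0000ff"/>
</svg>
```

(Gcodetools for Inkscape — laser output)
G21
G90
G00 X147.8311 Y31.4498
M3 S877
G1 X153.5018 Y32.0422 F1340
G1 X156.8501 Y27.4275
G1 X154.5279 Y22.2204
G1 X148.8572 Y21.6280
G1 X145.5089 Y26.2427
G1 X147.8311 Y31.4498
G00 X18.7101 Y102.8559
M3 S877
G1 X159.3617 Y130.0218 F1340
G1 X120.8662 Y87.7188
G1 X33.6981 Y107.7658
G1 X161.7612 Y146.8573
G1 X62.2201 Y20.0788
G1 X18.7101 Y102.8559
G00 X42.1625 Y173.9389
M3 S193
G1 X115.9196 Y40.3225 F4249
G1 X104.4705 Y100.5253
G1 X109.5967 Y118.1740
G1 X84.0157 Y25.6988
G1 X142.3944 Y155.3583
G00 X59.7987 Y143.9288
M3 S193
G1 X77.8387 Y145.7923 F4249
G1 X88.7304 Y140.9199
G1 X92.4736 Y129.3117
G1 X89.0684 Y110.9675
G00 X84.1983 Y125.9701
M3 S877
G1 X142.8340 Y125.9701 F1340
G1 X142.8340 Y49.8276
G1 X84.1983 Y49.8276
G1 X84.1983 Y125.9701
G00 X78.5962 Y89.4076
M3 S877
G1 X87.4651 Y89.4076 F1340
G1 X87.4651 Y46.0286
G1 X78.5962 Y46.0286
G1 X78.5962 Y89.4076
G00 X158.7227 Y146.3127
M3 S877
G1 X193.1743 Y144.6386 F1340
G1 X174.4987 Y115.6397
G1 X158.7227 Y146.3127
G00 X53.1381 Y144.0239
M3 S877
G1 X102.3546 Y141.1437 F1340
G1 X130.7887 Y100.8688
G1 X117.0290 Y53.5272
G1 X71.4367 Y34.7679
G1 X28.3439 Y58.7172
G1 X20.2002 Y107.3407
G1 X53.1381 Y144.0239
M5
G00 X0.0000 Y0.0000

viewBox `0 0 209.3305 182.4180` with mm width/height → 1 unit = 1 mm. Flip: y_m = 182.4180 − y_svg.

**Shape 1** — `<polygon>` regular polygon, stroke `#0000ff` → cut (S877, F1340). Machine vertices: (147.8311,31.4498) → (153.5018,32.0422) → (156.8501,27.4275) → (154.5279,22.2204) → (148.8572,21.6280) → (145.5089,26.2427) → (147.8311,31.4498). Closed: final G1 returns to the first vertex.

**Shape 2** — `<polygon>` closed polygon, stroke `#0000ff` → cut (S877, F1340). Machine vertices: (18.7101,102.8559) → (159.3617,130.0218) → (120.8662,87.7188) → (33.6981,107.7658) → (161.7612,146.8573) → (62.2201,20.0788) → (18.7101,102.8559). Closed: final G1 returns to the first vertex.

**Shape 3** — `<path>` open polyline, stroke `#008000` → engrave (S193, F4249). Machine vertices: (42.1625,173.9389) → (115.9196,40.3225) → (104.4705,100.5253) → (109.5967,118.1740) → (84.0157,25.6988) → (142.3944,155.3583). Open path.

**Shape 4** — `<path>` quadratic bezier, stroke `#008000` → engrave (S193, F4249). Control points (SVG): P0=(59.7987,38.4892), P1=(103.0272,28.0263), P2=(89.0684,71.4505); sampled at t=k/4. Machine vertices: (59.7987,143.9288) → (77.8387,145.7923) → (88.7304,140.9199) → (92.4736,129.3117) → (89.0684,110.9675). Open path.

**Shape 5** — `<rect>` rectangle, stroke `#0000ff` → cut (S877, F1340). Machine vertices: (84.1983,125.9701) → (142.8340,125.9701) → (142.8340,49.8276) → (84.1983,49.8276) → (84.1983,125.9701). Closed: final G1 returns to the first vertex.

**Shape 6** — `<polygon>` rectangle, stroke `#0000ff` → cut (S877, F1340). Machine vertices: (78.5962,89.4076) → (87.4651,89.4076) → (87.4651,46.0286) → (78.5962,46.0286) → (78.5962,89.4076). Closed: final G1 returns to the first vertex.

**Shape 7** — `<polygon>` regular polygon, stroke `#0000ff` → cut (S877, F1340). Machine vertices: (158.7227,146.3127) → (193.1743,144.6386) → (174.4987,115.6397) → (158.7227,146.3127). Closed: final G1 returns to the first vertex.

**Shape 8** — `<path>` regular polygon, stroke `#0000ff` → cut (S877, F1340). Machine vertices: (53.1381,144.0239) → (102.3546,141.1437) → (130.7887,100.8688) → (117.0290,53.5272) → (71.4367,34.7679) → (28.3439,58.7172) → (20.2002,107.3407) → (53.1381,144.0239). Closed: final G1 returns to the first vertex.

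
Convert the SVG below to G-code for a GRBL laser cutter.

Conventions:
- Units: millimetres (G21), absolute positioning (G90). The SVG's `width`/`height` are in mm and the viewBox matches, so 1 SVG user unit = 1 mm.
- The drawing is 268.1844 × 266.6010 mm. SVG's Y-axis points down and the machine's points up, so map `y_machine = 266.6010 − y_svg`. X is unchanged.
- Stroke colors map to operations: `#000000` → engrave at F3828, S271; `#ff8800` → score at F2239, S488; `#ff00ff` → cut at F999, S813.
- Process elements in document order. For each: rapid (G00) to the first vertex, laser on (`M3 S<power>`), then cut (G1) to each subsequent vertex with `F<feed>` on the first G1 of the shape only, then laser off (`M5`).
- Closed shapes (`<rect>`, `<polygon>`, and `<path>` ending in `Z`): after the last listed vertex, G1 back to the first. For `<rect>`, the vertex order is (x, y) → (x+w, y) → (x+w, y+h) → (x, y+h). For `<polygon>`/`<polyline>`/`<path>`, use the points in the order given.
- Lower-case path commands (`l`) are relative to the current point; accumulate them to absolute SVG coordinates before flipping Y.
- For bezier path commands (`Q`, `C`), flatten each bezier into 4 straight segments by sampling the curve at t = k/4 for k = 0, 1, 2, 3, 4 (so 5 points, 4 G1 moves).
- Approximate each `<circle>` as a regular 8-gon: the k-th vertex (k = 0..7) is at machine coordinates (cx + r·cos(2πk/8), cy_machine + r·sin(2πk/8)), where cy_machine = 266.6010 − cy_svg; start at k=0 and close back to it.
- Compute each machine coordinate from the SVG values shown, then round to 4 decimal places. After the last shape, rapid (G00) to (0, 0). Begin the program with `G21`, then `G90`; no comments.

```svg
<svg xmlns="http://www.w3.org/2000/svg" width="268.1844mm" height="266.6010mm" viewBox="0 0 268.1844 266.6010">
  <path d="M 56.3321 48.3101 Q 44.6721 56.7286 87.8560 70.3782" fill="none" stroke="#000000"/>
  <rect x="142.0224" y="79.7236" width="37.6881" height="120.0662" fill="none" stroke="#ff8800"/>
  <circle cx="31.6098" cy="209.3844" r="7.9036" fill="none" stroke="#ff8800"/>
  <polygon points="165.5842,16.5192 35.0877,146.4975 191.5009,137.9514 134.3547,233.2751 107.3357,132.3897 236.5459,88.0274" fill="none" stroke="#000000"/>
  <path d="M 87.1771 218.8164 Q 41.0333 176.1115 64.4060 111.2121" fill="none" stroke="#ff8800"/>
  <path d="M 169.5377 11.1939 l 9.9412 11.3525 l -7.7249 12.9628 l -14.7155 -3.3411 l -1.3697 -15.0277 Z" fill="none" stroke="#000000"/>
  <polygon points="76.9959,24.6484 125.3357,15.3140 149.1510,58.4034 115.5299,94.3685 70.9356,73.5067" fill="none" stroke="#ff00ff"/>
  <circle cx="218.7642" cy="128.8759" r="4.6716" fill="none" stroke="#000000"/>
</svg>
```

G21
G90
G00 X56.3321 Y218.2909
M3 S271
G1 X53.9298 Y213.7547 F3828
G1 X58.3831 Y208.5646
G1 X69.6918 Y202.7207
G1 X87.8560 Y196.2228
M5
G00 X142.0224 Y186.8774
M3 S488
G1 X179.7105 Y186.8774 F2239
G1 X179.7105 Y66.8112
G1 X142.0224 Y66.8112
G1 X142.0224 Y186.8774
M5
G00 X39.5134 Y57.2166
M3 S488
G1 X37.1985 Y62.8053 F2239
G1 X31.6098 Y65.1202
G1 X26.0211 Y62.8053
G1 X23.7062 Y57.2166
G1 X26.0211 Y51.6279
G1 X31.6098 Y49.3130
G1 X37.1985 Y51.6279
G1 X39.5134 Y57.2166
M5
G00 X165.5842 Y250.0818
M3 S271
G1 X35.0877 Y120.1035 F3828
G1 X191.5009 Y128.6496
G1 X134.3547 Y33.3259
G1 X107.3357 Y134.2113
G1 X236.5459 Y178.5736
G1 X165.5842 Y250.0818
M5
G00 X87.1771 Y47.7846
M3 S488
G1 X68.4500 Y70.5242 F2239
G1 X58.4124 Y96.0381
G1 X57.0644 Y124.3264
G1 X64.4060 Y155.3889
M5
G00 X169.5377 Y255.4071
M3 S271
G1 X179.4789 Y244.0546 F3828
G1 X171.7540 Y231.0918
G1 X157.0385 Y234.4329
G1 X155.6688 Y249.4606
G1 X169.5377 Y255.4071
M5
G00 X76.9959 Y241.9526
M3 S813
G1 X125.3357 Y251.2870 F999
G1 X149.1510 Y208.1976
G1 X115.5299 Y172.2325
G1 X70.9356 Y193.0943
G1 X76.9959 Y241.9526
M5
G00 X223.4358 Y137.7251
M3 S271
G1 X222.0675 Y141.0284 F3828
G1 X218.7642 Y142.3967
G1 X215.4609 Y141.0284
G1 X214.0926 Y137.7251
G1 X215.4609 Y134.4218
G1 X218.7642 Y133.0535
G1 X222.0675 Y134.4218
G1 X223.4358 Y137.7251
M5
G00 X0.0000 Y0.0000

Since the viewBox matches the mm dimensions, user units are millimetres directly. The only transform is the Y-flip y_m = 266.6010 − y_svg.

Shape 1 is a quadratic bezier drawn with `<path>`. Its stroke #000000 means engrave at S271, F3828. After flipping Y the toolpath is (56.3321,218.2909) → (53.9298,213.7547) → (58.3831,208.5646) → (69.6918,202.7207) → (87.8560,196.2228).

Shape 2 is a rectangle drawn with `<rect>`. Its stroke #ff8800 means score at S488, F2239. After flipping Y the toolpath is (142.0224,186.8774) → (179.7105,186.8774) → (179.7105,66.8112) → (142.0224,66.8112) → (142.0224,186.8774), returning to the start.

Shape 3 is a circle drawn with `<circle>`. Its stroke #ff8800 means score at S488, F2239. After flipping Y the toolpath is (39.5134,57.2166) → (37.1985,62.8053) → (31.6098,65.1202) → (26.0211,62.8053) → (23.7062,57.2166) → (26.0211,51.6279) → (31.6098,49.3130) → (37.1985,51.6279) → (39.5134,57.2166), returning to the start.

Shape 4 is a closed polygon drawn with `<polygon>`. Its stroke #000000 means engrave at S271, F3828. After flipping Y the toolpath is (165.5842,250.0818) → (35.0877,120.1035) → (191.5009,128.6496) → (134.3547,33.3259) → (107.3357,134.2113) → (236.5459,178.5736) → (165.5842,250.0818), returning to the start.

Shape 5 is a quadratic bezier drawn with `<path>`. Its stroke #ff8800 means score at S488, F2239. After flipping Y the toolpath is (87.1771,47.7846) → (68.4500,70.5242) → (58.4124,96.0381) → (57.0644,124.3264) → (64.4060,155.3889).

Shape 6 is a regular polygon drawn with `<path>`. Its stroke #000000 means engrave at S271, F3828. After flipping Y the toolpath is (169.5377,255.4071) → (179.4789,244.0546) → (171.7540,231.0918) → (157.0385,234.4329) → (155.6688,249.4606) → (169.5377,255.4071), returning to the start.

Shape 7 is a regular polygon drawn with `<polygon>`. Its stroke #ff00ff means cut at S813, F999. After flipping Y the toolpath is (76.9959,241.9526) → (125.3357,251.2870) → (149.1510,208.1976) → (115.5299,172.2325) → (70.9356,193.0943) → (76.9959,241.9526), returning to the start.

Shape 8 is a circle drawn with `<circle>`. Its stroke #000000 means engrave at S271, F3828. After flipping Y the toolpath is (223.4358,137.7251) → (222.0675,141.0284) → (218.7642,142.3967) → (215.4609,141.0284) → (214.0926,137.7251) → (215.4609,134.4218) → (218.7642,133.0535) → (222.0675,134.4218) → (223.4358,137.7251), returning to the start.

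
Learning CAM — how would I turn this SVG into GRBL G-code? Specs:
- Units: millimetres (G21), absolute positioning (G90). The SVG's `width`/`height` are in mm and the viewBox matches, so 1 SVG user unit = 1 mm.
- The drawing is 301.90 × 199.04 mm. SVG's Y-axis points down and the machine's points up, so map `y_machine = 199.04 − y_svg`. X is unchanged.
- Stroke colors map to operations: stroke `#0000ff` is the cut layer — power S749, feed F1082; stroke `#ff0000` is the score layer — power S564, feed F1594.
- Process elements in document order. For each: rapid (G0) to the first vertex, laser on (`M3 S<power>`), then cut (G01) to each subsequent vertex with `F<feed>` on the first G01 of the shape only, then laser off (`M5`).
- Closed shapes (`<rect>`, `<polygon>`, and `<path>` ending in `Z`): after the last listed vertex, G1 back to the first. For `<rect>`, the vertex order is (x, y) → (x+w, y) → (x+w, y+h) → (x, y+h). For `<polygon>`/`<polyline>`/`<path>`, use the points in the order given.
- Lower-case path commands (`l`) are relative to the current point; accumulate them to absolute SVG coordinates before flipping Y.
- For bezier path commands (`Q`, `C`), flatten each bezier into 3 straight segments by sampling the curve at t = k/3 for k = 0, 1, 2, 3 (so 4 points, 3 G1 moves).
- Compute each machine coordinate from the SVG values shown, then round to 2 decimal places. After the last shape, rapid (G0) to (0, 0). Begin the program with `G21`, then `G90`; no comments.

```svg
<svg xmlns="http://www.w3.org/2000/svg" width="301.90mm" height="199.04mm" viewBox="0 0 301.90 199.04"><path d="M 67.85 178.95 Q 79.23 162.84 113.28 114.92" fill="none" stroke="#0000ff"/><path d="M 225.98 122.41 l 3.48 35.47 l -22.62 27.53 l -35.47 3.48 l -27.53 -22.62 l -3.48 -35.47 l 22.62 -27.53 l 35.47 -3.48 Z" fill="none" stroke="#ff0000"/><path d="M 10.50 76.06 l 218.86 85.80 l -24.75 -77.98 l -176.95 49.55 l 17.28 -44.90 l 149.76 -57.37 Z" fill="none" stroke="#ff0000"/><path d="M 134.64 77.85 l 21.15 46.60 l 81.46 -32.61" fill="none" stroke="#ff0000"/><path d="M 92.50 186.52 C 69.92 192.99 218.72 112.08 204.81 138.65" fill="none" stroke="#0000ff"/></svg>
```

G21
G90
G0 X67.85 Y20.09
M3 S749
G01 X77.96 Y34.36 F1082
G01 X93.10 Y55.71
G01 X113.28 Y84.12
M5
G0 X225.98 Y76.63
M3 S564
G01 X229.46 Y41.16 F1594
G01 X206.84 Y13.63
G01 X171.37 Y10.15
G01 X143.84 Y32.77
G01 X140.36 Y68.24
G01 X162.98 Y95.77
G01 X198.45 Y99.25
G01 X225.98 Y76.63
M5
G0 X10.50 Y122.98
M3 S564
G01 X229.36 Y37.18 F1594
G01 X204.61 Y115.16
G01 X27.66 Y65.61
G01 X44.94 Y110.51
G01 X194.70 Y167.88
G01 X10.50 Y122.98
M5
G0 X134.64 Y121.19
M3 S564
G01 X155.79 Y74.59 F1594
G01 X237.25 Y107.20
M5
G0 X92.50 Y12.52
M3 S749
G01 X114.67 Y27.96 F1082
G01 X176.86 Y58.35
G01 X204.81 Y60.39
M5
G0 X0.00 Y0.00

viewBox `0 0 301.90 199.04` with mm width/height → 1 unit = 1 mm. Flip: y_m = 199.04 − y_svg.

**Shape 1** — `<path>` quadratic bezier, stroke `#0000ff` → cut (S749, F1082). Control points (SVG): P0=(67.85,178.95), P1=(79.23,162.84), P2=(113.28,114.92); sampled at t=k/3. Machine vertices: (67.85,20.09) → (77.96,34.36) → (93.10,55.71) → (113.28,84.12). Open path.

**Shape 2** — `<path>` regular polygon, stroke `#ff0000` → score (S564, F1594). Machine vertices: (225.98,76.63) → (229.46,41.16) → (206.84,13.63) → (171.37,10.15) → (143.84,32.77) → (140.36,68.24) → (162.98,95.77) → (198.45,99.25) → (225.98,76.63). Closed: final G1 returns to the first vertex.

**Shape 3** — `<path>` closed polygon, stroke `#ff0000` → score (S564, F1594). Machine vertices: (10.50,122.98) → (229.36,37.18) → (204.61,115.16) → (27.66,65.61) → (44.94,110.51) → (194.70,167.88) → (10.50,122.98). Closed: final G1 returns to the first vertex.

**Shape 4** — `<path>` open polyline, stroke `#ff0000` → score (S564, F1594). Machine vertices: (134.64,121.19) → (155.79,74.59) → (237.25,107.20). Open path.

**Shape 5** — `<path>` cubic bezier, stroke `#0000ff` → cut (S749, F1082). Control points (SVG): P0=(92.50,186.52), P1=(69.92,192.99), P2=(218.72,112.08), P3=(204.81,138.65); sampled at t=k/3. Machine vertices: (92.50,12.52) → (114.67,27.96) → (176.86,58.35) → (204.81,60.39). Open path.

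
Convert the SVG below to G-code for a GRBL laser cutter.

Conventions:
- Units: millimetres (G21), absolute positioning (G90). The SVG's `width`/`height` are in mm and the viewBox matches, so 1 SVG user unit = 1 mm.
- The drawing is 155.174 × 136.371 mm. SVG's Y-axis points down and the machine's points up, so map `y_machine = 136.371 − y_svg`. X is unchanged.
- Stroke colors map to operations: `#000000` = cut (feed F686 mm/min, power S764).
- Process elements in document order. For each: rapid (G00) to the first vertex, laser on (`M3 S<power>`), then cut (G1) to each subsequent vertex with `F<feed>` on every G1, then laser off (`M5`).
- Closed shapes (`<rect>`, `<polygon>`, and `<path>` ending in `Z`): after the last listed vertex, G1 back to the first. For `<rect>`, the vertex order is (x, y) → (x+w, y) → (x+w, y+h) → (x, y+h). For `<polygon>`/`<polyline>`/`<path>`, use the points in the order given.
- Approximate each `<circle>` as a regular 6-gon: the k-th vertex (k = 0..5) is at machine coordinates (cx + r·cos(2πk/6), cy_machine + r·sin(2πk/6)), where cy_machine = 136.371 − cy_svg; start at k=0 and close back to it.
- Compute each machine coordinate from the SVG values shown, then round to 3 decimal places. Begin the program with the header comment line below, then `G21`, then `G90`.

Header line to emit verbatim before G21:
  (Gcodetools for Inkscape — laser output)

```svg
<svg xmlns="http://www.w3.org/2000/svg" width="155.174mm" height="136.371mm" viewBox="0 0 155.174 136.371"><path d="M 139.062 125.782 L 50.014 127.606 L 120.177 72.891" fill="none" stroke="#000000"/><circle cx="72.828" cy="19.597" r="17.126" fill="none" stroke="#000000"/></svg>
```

(Gcodetools for Inkscape — laser output)
G21
G90
G00 X139.062 Y10.589
M3 S764
G1 X50.014 Y8.765 F686
G1 X120.177 Y63.480 F686
M5
G00 X89.954 Y116.774
M3 S764
G1 X81.391 Y131.606 F686
G1 X64.265 Y131.606 F686
G1 X55.702 Y116.774 F686
G1 X64.265 Y101.942 F686
G1 X81.391 Y101.942 F686
G1 X89.954 Y116.774 F686
M5

Since the viewBox matches the mm dimensions, user units are millimetres directly. The only transform is the Y-flip y_m = 136.371 − y_svg.

Shape 1 is a open polyline drawn with `<path>`. Its stroke #000000 means cut at S764, F686. After flipping Y the toolpath is (139.062,10.589) → (50.014,8.765) → (120.177,63.480).

Shape 2 is a circle drawn with `<circle>`. Its stroke #000000 means cut at S764, F686. After flipping Y the toolpath is (89.954,116.774) → (81.391,131.606) → (64.265,131.606) → (55.702,116.774) → (64.265,101.942) → (81.391,101.942) → (89.954,116.774), returning to the start.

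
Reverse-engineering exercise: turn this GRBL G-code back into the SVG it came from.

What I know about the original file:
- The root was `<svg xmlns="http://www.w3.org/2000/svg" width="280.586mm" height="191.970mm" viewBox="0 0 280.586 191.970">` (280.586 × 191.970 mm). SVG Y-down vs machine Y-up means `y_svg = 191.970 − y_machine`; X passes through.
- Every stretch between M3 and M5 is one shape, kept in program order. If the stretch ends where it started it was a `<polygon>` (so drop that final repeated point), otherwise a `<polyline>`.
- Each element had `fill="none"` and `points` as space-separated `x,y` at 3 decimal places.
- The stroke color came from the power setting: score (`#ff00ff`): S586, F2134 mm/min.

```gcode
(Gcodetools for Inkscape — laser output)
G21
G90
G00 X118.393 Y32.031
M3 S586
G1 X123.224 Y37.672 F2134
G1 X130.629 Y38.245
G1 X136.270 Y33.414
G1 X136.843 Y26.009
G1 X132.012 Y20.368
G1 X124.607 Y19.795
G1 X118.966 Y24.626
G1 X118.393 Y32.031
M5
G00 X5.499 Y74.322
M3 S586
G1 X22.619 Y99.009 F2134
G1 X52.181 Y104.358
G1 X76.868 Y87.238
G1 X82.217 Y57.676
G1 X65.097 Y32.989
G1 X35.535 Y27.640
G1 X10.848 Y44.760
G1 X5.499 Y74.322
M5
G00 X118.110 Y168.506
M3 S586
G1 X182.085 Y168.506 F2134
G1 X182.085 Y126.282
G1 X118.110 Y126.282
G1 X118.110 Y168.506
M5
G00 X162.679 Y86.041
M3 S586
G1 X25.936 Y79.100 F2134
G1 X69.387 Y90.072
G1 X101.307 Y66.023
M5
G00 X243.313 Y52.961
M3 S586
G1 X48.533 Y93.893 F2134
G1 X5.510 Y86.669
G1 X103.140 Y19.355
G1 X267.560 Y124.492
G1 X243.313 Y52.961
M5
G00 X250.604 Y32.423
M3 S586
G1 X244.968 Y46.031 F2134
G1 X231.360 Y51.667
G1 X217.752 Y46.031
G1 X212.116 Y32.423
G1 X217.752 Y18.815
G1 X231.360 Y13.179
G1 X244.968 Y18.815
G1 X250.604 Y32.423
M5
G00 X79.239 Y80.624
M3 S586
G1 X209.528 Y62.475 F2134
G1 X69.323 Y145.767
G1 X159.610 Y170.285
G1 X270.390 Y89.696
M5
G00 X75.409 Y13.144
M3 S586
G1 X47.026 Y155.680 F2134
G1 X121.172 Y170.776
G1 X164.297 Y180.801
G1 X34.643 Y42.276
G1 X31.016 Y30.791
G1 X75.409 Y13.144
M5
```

<svg xmlns="http://www.w3.org/2000/svg" width="280.586mm" height="191.970mm" viewBox="0 0 280.586 191.970">
  <polygon points="118.393,159.939 123.224,154.298 130.629,153.725 136.270,158.556 136.843,165.961 132.012,171.602 124.607,172.175 118.966,167.344" fill="none" stroke="#ff00ff"/>
  <polygon points="5.499,117.648 22.619,92.961 52.181,87.612 76.868,104.732 82.217,134.294 65.097,158.981 35.535,164.330 10.848,147.210" fill="none" stroke="#ff00ff"/>
  <polygon points="118.110,23.464 182.085,23.464 182.085,65.688 118.110,65.688" fill="none" stroke="#ff00ff"/>
  <polyline points="162.679,105.929 25.936,112.870 69.387,101.898 101.307,125.947" fill="none" stroke="#ff00ff"/>
  <polygon points="243.313,139.009 48.533,98.077 5.510,105.301 103.140,172.615 267.560,67.478" fill="none" stroke="#ff00ff"/>
  <polygon points="250.604,159.547 244.968,145.939 231.360,140.303 217.752,145.939 212.116,159.547 217.752,173.155 231.360,178.791 244.968,173.155" fill="none" stroke="#ff00ff"/>
  <polyline points="79.239,111.346 209.528,129.495 69.323,46.203 159.610,21.685 270.390,102.274" fill="none" stroke="#ff00ff"/>
  <polygon points="75.409,178.826 47.026,36.290 121.172,21.194 164.297,11.169 34.643,149.694 31.016,161.179" fill="none" stroke="#ff00ff"/>
</svg>

y_svg = 191.970 − y_m. Every run uses S586, so all elements get stroke `#ff00ff` (score).

[1] closed run; points: 118.393,159.939 123.224,154.298 130.629,153.725 136.270,158.556 136.843,165.961 132.012,171.602 124.607,172.175 118.966,167.344

[2] closed run; points: 5.499,117.648 22.619,92.961 52.181,87.612 76.868,104.732 82.217,134.294 65.097,158.981 35.535,164.330 10.848,147.210

[3] closed run; points: 118.110,23.464 182.085,23.464 182.085,65.688 118.110,65.688

[4] open run; points: 162.679,105.929 25.936,112.870 69.387,101.898 101.307,125.947

[5] closed run; points: 243.313,139.009 48.533,98.077 5.510,105.301 103.140,172.615 267.560,67.478

[6] closed run; points: 250.604,159.547 244.968,145.939 231.360,140.303 217.752,145.939 212.116,159.547 217.752,173.155 231.360,178.791 244.968,173.155

[7] open run; points: 79.239,111.346 209.528,129.495 69.323,46.203 159.610,21.685 270.390,102.274

[8] closed run; points: 75.409,178.826 47.026,36.290 121.172,21.194 164.297,11.169 34.643,149.694 31.016,161.179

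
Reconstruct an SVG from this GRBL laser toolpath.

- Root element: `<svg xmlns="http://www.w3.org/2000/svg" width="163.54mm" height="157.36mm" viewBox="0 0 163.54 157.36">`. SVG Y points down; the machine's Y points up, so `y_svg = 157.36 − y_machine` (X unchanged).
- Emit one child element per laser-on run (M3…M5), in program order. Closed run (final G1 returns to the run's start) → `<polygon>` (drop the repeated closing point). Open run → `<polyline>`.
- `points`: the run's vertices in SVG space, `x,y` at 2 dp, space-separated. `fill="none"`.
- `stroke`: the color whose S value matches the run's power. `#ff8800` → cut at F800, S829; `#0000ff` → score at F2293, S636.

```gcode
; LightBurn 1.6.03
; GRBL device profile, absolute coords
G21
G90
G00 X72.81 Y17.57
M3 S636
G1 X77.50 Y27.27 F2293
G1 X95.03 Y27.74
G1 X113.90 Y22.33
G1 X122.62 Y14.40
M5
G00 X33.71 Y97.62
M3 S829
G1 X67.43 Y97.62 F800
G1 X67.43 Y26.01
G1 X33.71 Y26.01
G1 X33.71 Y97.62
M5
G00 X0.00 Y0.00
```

Each laser-on run becomes one SVG element. Flip Y back into SVG space with y_svg = 157.36 − y_machine.

Run 1: the run's S636 means `#0000ff` (score). The run is open, so emit a `<polyline>` with points (Y-flipped): 72.81,139.79 77.50,130.09 95.03,129.62 113.90,135.03 122.62,142.96.

Run 2: the run's S829 means `#ff8800` (cut). The run returns to its start, so emit a `<polygon>` with points (Y-flipped): 33.71,59.74 67.43,59.74 67.43,131.35 33.71,131.35.

<svg xmlns="http://www.w3.org/2000/svg" width="163.54mm" height="157.36mm" viewBox="0 0 163.54 157.36">
  <polyline points="72.81,139.79 77.50,130.09 95.03,129.62 113.90,135.03 122.62,142.96" fill="none" stroke="#0000ff"/>
  <polygon points="33.71,59.74 67.43,59.74 67.43,131.35 33.71,131.35" fill="none" stroke="#ff8800"/>
</svg>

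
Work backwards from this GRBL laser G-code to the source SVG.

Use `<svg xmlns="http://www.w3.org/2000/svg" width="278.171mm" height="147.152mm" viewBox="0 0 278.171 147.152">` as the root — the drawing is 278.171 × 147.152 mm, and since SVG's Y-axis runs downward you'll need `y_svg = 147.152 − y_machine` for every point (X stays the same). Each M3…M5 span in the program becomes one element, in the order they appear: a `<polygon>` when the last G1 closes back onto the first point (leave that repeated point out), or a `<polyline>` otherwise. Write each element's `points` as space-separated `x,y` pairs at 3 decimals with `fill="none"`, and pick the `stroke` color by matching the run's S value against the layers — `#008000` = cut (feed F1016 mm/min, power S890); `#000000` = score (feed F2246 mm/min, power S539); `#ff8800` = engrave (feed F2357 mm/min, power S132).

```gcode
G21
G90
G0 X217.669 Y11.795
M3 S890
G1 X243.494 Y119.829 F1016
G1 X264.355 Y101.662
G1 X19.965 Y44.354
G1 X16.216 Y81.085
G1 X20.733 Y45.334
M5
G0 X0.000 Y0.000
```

<svg xmlns="http://www.w3.org/2000/svg" width="278.171mm" height="147.152mm" viewBox="0 0 278.171 147.152">
  <polyline points="217.669,135.357 243.494,27.323 264.355,45.490 19.965,102.798 16.216,66.067 20.733,101.818" fill="none" stroke="#008000"/>
</svg>

Each laser-on run becomes one SVG element. Flip Y back into SVG space with y_svg = 147.152 − y_machine. Every run uses S890, so all elements get stroke `#008000` (cut).

Run 1: The run is open, so emit a `<polyline>` with points (Y-flipped): 217.669,135.357 243.494,27.323 264.355,45.490 19.965,102.798 16.216,66.067 20.733,101.818.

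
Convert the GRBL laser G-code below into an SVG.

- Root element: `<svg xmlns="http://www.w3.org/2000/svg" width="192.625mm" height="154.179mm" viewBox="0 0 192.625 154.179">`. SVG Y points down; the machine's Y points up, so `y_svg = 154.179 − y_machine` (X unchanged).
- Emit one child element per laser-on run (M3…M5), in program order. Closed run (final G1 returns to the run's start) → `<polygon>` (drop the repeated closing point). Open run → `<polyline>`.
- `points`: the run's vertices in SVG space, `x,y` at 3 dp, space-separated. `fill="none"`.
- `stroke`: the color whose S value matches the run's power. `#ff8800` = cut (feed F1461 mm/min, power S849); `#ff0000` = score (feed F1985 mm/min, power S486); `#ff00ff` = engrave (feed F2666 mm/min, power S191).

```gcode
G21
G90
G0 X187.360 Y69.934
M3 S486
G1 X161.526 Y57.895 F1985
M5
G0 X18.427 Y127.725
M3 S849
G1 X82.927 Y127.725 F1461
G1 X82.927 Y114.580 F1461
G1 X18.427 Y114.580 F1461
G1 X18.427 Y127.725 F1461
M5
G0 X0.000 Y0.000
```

<svg xmlns="http://www.w3.org/2000/svg" width="192.625mm" height="154.179mm" viewBox="0 0 192.625 154.179">
  <polyline points="187.360,84.245 161.526,96.284" fill="none" stroke="#ff0000"/>
  <polygon points="18.427,26.454 82.927,26.454 82.927,39.599 18.427,39.599" fill="none" stroke="#ff8800"/>
</svg>

Machine Y-up, SVG Y-down with viewBox height 154.179, so y_svg = 154.179 − y_machine; X carries over.

Run 1: power S486 maps to stroke `#ff0000` (score). The run is open, so emit a `<polyline>` with points (Y-flipped): 187.360,84.245 161.526,96.284.

Run 2: power S849 maps to stroke `#ff8800` (cut). The run returns to its start, so emit a `<polygon>` with points (Y-flipped): 18.427,26.454 82.927,26.454 82.927,39.599 18.427,39.599.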